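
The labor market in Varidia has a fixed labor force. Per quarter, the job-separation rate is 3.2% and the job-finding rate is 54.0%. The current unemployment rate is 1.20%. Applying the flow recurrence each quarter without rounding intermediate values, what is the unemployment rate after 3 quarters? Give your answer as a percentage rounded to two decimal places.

Unemployment rate after three quarters ≈ 5.25%.

With a fixed labor force, u_{t+1} = u_t + s·(1−u_t) − f·u_t = u_t·(1−s−f) + s.
Here 1−s−f = 0.428 and s = 0.032.
u_1 = 0.012000 × 0.428 + 0.032 = 0.037136.
u_2 = 0.037136 × 0.428 + 0.032 = 0.047894.
u_3 = 0.047894 × 0.428 + 0.032 = 0.052499.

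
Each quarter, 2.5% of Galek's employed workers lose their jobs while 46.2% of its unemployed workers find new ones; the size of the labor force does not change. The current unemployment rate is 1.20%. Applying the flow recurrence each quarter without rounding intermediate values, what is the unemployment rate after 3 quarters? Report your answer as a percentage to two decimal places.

Unemployment rate after three quarters ≈ 4.60%.

With a fixed labor force, u_{t+1} = u_t + s·(1−u_t) − f·u_t = u_t·(1−s−f) + s.
Here 1−s−f = 0.513 and s = 0.025.
u_1 = 0.012000 × 0.513 + 0.025 = 0.031156.
u_2 = 0.031156 × 0.513 + 0.025 = 0.040983.
u_3 = 0.040983 × 0.513 + 0.025 = 0.046024.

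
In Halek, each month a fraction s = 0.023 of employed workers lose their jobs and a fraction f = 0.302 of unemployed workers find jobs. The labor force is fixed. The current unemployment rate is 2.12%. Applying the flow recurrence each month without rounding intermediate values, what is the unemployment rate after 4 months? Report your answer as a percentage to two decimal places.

With a fixed labor force, u_{t+1} = u_t + s·(1−u_t) − f·u_t = u_t·(1−s−f) + s.
Here 1−s−f = 0.675 and s = 0.023.
u_1 = 0.021200 × 0.675 + 0.023 = 0.037310.
u_2 = 0.037310 × 0.675 + 0.023 = 0.048184.
u_3 = 0.048184 × 0.675 + 0.023 = 0.055524.
u_4 = 0.055524 × 0.675 + 0.023 = 0.060479.

Unemployment rate after four months ≈ 6.05%.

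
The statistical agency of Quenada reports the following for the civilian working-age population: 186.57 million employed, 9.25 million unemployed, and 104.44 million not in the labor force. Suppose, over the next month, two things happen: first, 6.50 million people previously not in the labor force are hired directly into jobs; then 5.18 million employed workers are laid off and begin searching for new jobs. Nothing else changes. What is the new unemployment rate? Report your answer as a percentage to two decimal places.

New unemployment rate ≈ 7.13%.

Initially, labor force = 186.57 + 9.25 = 195.82 million, so u = 9.25/195.82 = 4.72%.
After the first change, employed and labor force both rise by 6.50; unemployed unchanged → E = 193.07, U = 9.25, labor force = 202.32 million.
After the second change, employed falls and unemployed rises by 5.18; labor force unchanged → E = 187.89, U = 14.43, labor force = 202.32 million.
New unemployment rate = 14.43 / 202.32 = 7.13%.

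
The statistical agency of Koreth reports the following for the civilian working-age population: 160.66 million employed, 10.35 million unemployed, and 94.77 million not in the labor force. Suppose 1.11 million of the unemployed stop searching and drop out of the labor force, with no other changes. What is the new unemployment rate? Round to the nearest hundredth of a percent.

Initially, labor force = 160.66 + 10.35 = 171.01 million, so u = 10.35/171.01 = 6.05%.
After the change, unemployed and labor force both fall by 1.11 → E = 160.66, U = 9.24, labor force = 169.90 million.
New unemployment rate = 9.24 / 169.90 = 5.44%.

New unemployment rate ≈ 5.44%.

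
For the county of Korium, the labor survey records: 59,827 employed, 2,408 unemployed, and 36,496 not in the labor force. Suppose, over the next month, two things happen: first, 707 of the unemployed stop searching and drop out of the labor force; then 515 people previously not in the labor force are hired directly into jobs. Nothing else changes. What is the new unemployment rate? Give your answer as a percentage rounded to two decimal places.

Initially, labor force = 59,827 + 2,408 = 62,235, so u = 2,408/62,235 = 3.87%.
After the first change, unemployed and labor force both fall by 707 → E = 59,827, U = 1,701, labor force = 61,528.
After the second change, employed and labor force both rise by 515; unemployed unchanged → E = 60,342, U = 1,701, labor force = 62,043.
New unemployment rate = 1,701 / 62,043 = 2.74%.

New unemployment rate ≈ 2.74%.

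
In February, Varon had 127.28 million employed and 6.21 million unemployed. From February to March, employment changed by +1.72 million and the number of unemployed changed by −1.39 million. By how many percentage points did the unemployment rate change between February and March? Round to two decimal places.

The unemployment rate changed by −1.05 percentage points.

February: labor force = 127.28 + 6.21 = 133.49; u = 6.21/133.49 = 4.65%.
March: labor force = 129.00 + 4.82 = 133.82; u = 4.82/133.82 = 3.60%.
Change = 3.60% − 4.65% = −1.05 pp.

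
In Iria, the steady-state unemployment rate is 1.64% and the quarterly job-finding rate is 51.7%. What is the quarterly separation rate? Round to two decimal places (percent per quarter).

From u* = s/(s+f): s = u·f/(1−u).
s = 0.0164 × 51.7 / (1 − 0.0164) = 0.8479 / 0.9836 ≈ 0.86% per quarter.

Separation rate ≈ 0.86% per quarter.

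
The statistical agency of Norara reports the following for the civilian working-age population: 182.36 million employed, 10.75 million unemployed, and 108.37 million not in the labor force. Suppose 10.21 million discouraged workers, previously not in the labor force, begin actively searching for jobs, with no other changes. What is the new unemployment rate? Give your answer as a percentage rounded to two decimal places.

New unemployment rate ≈ 10.31%.

Initially, labor force = 182.36 + 10.75 = 193.11 million, so u = 10.75/193.11 = 5.57%.
After the change, unemployed and labor force both rise by 10.21 → E = 182.36, U = 20.96, labor force = 203.32 million.
New unemployment rate = 20.96 / 203.32 = 10.31%.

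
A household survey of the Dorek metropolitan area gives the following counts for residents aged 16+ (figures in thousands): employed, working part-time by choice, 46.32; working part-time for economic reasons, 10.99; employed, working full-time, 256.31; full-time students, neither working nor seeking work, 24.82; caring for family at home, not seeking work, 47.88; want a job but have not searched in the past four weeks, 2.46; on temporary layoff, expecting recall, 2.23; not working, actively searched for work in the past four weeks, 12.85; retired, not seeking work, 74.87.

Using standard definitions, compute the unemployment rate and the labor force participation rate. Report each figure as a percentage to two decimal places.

Employed = 46.32 + 10.99 + 256.31 = 313.62 thousand (anyone who worked, including part-time for economic reasons, counts as employed).
Unemployed = 2.23 + 12.85 = 15.08 thousand (jobless and actively searching, or on temporary layoff).
Labor force = 313.62 + 15.08 = 328.70 thousand.
Not in labor force = 24.82 + 47.88 + 2.46 + 74.87 = 150.03 thousand (those not working and not actively searching are outside the labor force — including those who want a job but have given up searching).
Civilian working-age population = 328.70 + 150.03 = 478.73 thousand.
Unemployment rate = 15.08 / 328.70 = 4.59%.
Labor force participation rate = 328.70 / 478.73 = 68.66%.

Unemployment rate ≈ 4.59%; labor force participation rate ≈ 68.66%.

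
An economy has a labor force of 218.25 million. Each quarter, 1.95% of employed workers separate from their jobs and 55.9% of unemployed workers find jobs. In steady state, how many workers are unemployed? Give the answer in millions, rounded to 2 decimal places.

Steady-state unemployment rate u* = s/(s+f) = 1.95/(1.95+55.9) = 0.033708.
Unemployed = u* × labor force = 0.033708 × 218.25 ≈ 7.36 million.

About 7.36 million are unemployed in steady state.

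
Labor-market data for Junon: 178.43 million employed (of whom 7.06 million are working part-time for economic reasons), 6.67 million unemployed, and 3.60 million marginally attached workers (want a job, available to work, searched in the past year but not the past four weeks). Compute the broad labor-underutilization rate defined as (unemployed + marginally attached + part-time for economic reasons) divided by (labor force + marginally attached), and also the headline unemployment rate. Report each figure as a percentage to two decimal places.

Labor force = 178.43 + 6.67 = 185.10 million.
Numerator = 6.67 + 3.60 + 7.06 = 17.33 million.
Denominator = 185.10 + 3.60 = 188.70 million.
Broad rate = 17.33 / 188.70 = 9.18%.
Headline unemployment rate = 6.67 / 185.10 = 3.60%.

Broad underutilization rate ≈ 9.18%; headline unemployment rate ≈ 3.60%.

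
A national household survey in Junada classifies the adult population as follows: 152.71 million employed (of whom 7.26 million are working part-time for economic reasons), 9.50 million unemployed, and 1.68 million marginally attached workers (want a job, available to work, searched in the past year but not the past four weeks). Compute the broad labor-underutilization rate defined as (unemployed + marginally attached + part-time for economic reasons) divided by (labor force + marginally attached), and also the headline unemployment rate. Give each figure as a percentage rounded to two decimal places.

Labor force = 152.71 + 9.50 = 162.21 million.
Numerator = 9.50 + 1.68 + 7.26 = 18.44 million.
Denominator = 162.21 + 1.68 = 163.89 million.
Broad rate = 18.44 / 163.89 = 11.25%.
Headline unemployment rate = 9.50 / 162.21 = 5.86%.

Broad underutilization rate ≈ 11.25%; headline unemployment rate ≈ 5.86%.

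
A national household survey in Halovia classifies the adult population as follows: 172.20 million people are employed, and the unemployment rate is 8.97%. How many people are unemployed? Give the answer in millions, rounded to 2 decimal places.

Let U be the number unemployed. The labor force is E + U, and U/(E+U) = 0.0897.
So U = 0.0897 × 172.20 / (1 − 0.0897) = 15.4463 / 0.9103 ≈ 16.97 million.

About 16.97 million are unemployed.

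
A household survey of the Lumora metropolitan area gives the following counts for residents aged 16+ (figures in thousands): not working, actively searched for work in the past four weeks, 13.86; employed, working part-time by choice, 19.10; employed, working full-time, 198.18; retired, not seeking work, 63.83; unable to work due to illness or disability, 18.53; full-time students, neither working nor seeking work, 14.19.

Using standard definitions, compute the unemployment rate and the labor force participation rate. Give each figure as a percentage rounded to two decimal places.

Unemployment rate ≈ 6.00%; labor force participation rate ≈ 70.54%.

Employed = 19.10 + 198.18 = 217.28 thousand.
Unemployed = 13.86 thousand.
Labor force = 217.28 + 13.86 = 231.14 thousand.
Not in labor force = 63.83 + 18.53 + 14.19 = 96.55 thousand (those not working and not actively searching are outside the labor force).
Civilian working-age population = 231.14 + 96.55 = 327.69 thousand.
Unemployment rate = 13.86 / 231.14 = 6.00%.
Labor force participation rate = 231.14 / 327.69 = 70.54%.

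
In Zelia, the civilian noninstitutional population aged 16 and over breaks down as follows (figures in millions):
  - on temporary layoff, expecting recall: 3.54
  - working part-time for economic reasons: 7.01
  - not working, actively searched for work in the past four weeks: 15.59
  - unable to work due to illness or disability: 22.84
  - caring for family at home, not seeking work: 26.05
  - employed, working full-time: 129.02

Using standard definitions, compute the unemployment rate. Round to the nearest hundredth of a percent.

Employed = 7.01 + 129.02 = 136.03 million (anyone who worked, including part-time for economic reasons, counts as employed).
Unemployed = 3.54 + 15.59 = 19.13 million (jobless and actively searching, or on temporary layoff).
Labor force = 136.03 + 19.13 = 155.16 million.
Unemployment rate = 19.13 / 155.16 = 12.33%.

Unemployment rate ≈ 12.33%.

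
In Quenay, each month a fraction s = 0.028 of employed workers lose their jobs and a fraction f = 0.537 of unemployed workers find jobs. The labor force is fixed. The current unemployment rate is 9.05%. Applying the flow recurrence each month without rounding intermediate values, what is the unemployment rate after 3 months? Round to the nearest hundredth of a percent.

With a fixed labor force, u_{t+1} = u_t + s·(1−u_t) − f·u_t = u_t·(1−s−f) + s.
Here 1−s−f = 0.435 and s = 0.028.
u_1 = 0.090500 × 0.435 + 0.028 = 0.067367.
u_2 = 0.067367 × 0.435 + 0.028 = 0.057305.
u_3 = 0.057305 × 0.435 + 0.028 = 0.052928.

Unemployment rate after three months ≈ 5.29%.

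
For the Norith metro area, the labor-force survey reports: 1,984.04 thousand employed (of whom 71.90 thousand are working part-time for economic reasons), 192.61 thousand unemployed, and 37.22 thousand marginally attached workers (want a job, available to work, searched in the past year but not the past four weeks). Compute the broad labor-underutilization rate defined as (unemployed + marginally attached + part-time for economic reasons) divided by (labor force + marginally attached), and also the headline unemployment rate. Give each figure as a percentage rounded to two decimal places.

Labor force = 1,984.04 + 192.61 = 2,176.65 thousand.
Numerator = 192.61 + 37.22 + 71.90 = 301.73 thousand.
Denominator = 2,176.65 + 37.22 = 2,213.87 thousand.
Broad rate = 301.73 / 2,213.87 = 13.63%.
Headline unemployment rate = 192.61 / 2,176.65 = 8.85%.

Broad underutilization rate ≈ 13.63%; headline unemployment rate ≈ 8.85%.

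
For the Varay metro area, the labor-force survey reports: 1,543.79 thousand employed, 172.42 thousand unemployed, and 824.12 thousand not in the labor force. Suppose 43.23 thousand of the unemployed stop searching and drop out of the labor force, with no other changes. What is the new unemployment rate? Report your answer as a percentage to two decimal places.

Initially, labor force = 1,543.79 + 172.42 = 1,716.21 thousand, so u = 172.42/1,716.21 = 10.05%.
After the change, unemployed and labor force both fall by 43.23 → E = 1,543.79, U = 129.19, labor force = 1,672.98 thousand.
New unemployment rate = 129.19 / 1,672.98 = 7.72%.

New unemployment rate ≈ 7.72%.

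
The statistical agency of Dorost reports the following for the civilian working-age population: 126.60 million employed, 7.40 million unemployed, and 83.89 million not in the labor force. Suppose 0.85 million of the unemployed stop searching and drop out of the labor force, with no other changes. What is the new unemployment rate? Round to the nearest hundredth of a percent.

Initially, labor force = 126.60 + 7.40 = 134.00 million, so u = 7.40/134.00 = 5.52%.
After the change, unemployed and labor force both fall by 0.85 → E = 126.60, U = 6.55, labor force = 133.15 million.
New unemployment rate = 6.55 / 133.15 = 4.92%.

New unemployment rate ≈ 4.92%.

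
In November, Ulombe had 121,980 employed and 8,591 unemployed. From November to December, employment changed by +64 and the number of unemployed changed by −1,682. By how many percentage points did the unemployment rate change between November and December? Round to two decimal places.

November: labor force = 121,980 + 8,591 = 130,571; u = 8,591/130,571 = 6.58%.
December: labor force = 122,044 + 6,909 = 128,953; u = 6,909/128,953 = 5.36%.
Change = 5.36% − 6.58% = −1.22 pp.

The unemployment rate changed by −1.22 percentage points.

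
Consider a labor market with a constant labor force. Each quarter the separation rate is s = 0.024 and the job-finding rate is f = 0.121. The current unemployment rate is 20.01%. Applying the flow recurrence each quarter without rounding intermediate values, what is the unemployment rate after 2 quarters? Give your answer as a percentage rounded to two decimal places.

With a fixed labor force, u_{t+1} = u_t + s·(1−u_t) − f·u_t = u_t·(1−s−f) + s.
Here 1−s−f = 0.855 and s = 0.024.
u_1 = 0.200100 × 0.855 + 0.024 = 0.195085.
u_2 = 0.195085 × 0.855 + 0.024 = 0.190798.

Unemployment rate after two quarters ≈ 19.08%.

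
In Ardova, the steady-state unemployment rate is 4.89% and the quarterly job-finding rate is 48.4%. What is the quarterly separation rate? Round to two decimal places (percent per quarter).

Separation rate ≈ 2.49% per quarter.

From u* = s/(s+f): s = u·f/(1−u).
s = 0.0489 × 48.4 / (1 − 0.0489) = 2.3668 / 0.9511 ≈ 2.49% per quarter.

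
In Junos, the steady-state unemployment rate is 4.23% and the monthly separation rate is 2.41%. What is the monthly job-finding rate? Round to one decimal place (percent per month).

From u* = s/(s+f): f = s·(1−u)/u.
f = 2.41 × (1 − 0.0423) / 0.0423 = 2.3081 / 0.0423 ≈ 54.6% per month.

Job-finding rate ≈ 54.6% per month.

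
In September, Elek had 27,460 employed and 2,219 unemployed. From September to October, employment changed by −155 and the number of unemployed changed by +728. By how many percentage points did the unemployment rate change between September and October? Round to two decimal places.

September: labor force = 27,460 + 2,219 = 29,679; u = 2,219/29,679 = 7.48%.
October: labor force = 27,305 + 2,947 = 30,252; u = 2,947/30,252 = 9.74%.
Change = 9.74% − 7.48% = +2.26 pp.

The unemployment rate changed by +2.26 percentage points.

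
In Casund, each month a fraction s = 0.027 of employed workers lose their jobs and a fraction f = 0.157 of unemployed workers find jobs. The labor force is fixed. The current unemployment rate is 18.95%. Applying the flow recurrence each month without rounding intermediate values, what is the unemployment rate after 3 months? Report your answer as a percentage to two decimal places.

With a fixed labor force, u_{t+1} = u_t + s·(1−u_t) − f·u_t = u_t·(1−s−f) + s.
Here 1−s−f = 0.816 and s = 0.027.
u_1 = 0.189500 × 0.816 + 0.027 = 0.181632.
u_2 = 0.181632 × 0.816 + 0.027 = 0.175212.
u_3 = 0.175212 × 0.816 + 0.027 = 0.169973.

Unemployment rate after three months ≈ 17.00%.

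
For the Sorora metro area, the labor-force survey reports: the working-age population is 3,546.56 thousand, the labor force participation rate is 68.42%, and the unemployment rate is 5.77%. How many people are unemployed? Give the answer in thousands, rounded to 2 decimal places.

Labor force = 0.6842 × 3,546.56 = 2,426.56 thousand.
Unemployed = 0.0577 × 2,426.56 ≈ 140.01 thousand.

About 140.01 thousand are unemployed.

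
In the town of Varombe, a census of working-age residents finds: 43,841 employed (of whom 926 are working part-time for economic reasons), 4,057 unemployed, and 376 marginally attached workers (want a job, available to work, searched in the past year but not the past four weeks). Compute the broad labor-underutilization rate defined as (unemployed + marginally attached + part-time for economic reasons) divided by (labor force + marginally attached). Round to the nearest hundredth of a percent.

Labor force = 43,841 + 4,057 = 47,898.
Numerator = 4,057 + 376 + 926 = 5,359.
Denominator = 47,898 + 376 = 48,274.
Broad rate = 5,359 / 48,274 = 11.10%.

Broad underutilization rate ≈ 11.10%.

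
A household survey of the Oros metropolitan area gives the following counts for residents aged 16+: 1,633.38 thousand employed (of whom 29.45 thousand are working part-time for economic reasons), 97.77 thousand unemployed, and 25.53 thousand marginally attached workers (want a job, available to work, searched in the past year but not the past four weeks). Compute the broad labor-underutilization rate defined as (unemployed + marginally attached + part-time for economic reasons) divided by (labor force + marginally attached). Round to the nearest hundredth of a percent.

Broad underutilization rate ≈ 8.70%.

Labor force = 1,633.38 + 97.77 = 1,731.15 thousand.
Numerator = 97.77 + 25.53 + 29.45 = 152.75 thousand.
Denominator = 1,731.15 + 25.53 = 1,756.68 thousand.
Broad rate = 152.75 / 1,756.68 = 8.70%.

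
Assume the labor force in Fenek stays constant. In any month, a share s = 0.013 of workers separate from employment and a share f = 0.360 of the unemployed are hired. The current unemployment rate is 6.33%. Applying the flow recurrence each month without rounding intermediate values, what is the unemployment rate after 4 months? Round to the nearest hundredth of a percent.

Unemployment rate after four months ≈ 3.92%.

With a fixed labor force, u_{t+1} = u_t + s·(1−u_t) − f·u_t = u_t·(1−s−f) + s.
Here 1−s−f = 0.627 and s = 0.013.
u_1 = 0.063300 × 0.627 + 0.013 = 0.052689.
u_2 = 0.052689 × 0.627 + 0.013 = 0.046036.
u_3 = 0.046036 × 0.627 + 0.013 = 0.041865.
u_4 = 0.041865 × 0.627 + 0.013 = 0.039249.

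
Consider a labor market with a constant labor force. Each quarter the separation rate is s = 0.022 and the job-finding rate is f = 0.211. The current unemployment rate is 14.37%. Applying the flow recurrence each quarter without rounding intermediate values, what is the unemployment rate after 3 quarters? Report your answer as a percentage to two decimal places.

With a fixed labor force, u_{t+1} = u_t + s·(1−u_t) − f·u_t = u_t·(1−s−f) + s.
Here 1−s−f = 0.767 and s = 0.022.
u_1 = 0.143700 × 0.767 + 0.022 = 0.132218.
u_2 = 0.132218 × 0.767 + 0.022 = 0.123411.
u_3 = 0.123411 × 0.767 + 0.022 = 0.116656.

Unemployment rate after three quarters ≈ 11.67%.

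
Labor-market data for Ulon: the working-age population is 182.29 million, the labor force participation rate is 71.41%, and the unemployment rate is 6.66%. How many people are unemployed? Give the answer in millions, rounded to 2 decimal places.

About 8.67 million are unemployed.

Labor force = 0.7141 × 182.29 = 130.17 million.
Unemployed = 0.0666 × 130.17 ≈ 8.67 million.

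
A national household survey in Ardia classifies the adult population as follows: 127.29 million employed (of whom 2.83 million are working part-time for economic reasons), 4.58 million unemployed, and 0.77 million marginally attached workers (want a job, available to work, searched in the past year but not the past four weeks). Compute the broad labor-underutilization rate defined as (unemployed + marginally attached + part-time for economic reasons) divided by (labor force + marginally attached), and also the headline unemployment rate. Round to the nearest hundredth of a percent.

Broad underutilization rate ≈ 6.17%; headline unemployment rate ≈ 3.47%.

Labor force = 127.29 + 4.58 = 131.87 million.
Numerator = 4.58 + 0.77 + 2.83 = 8.18 million.
Denominator = 131.87 + 0.77 = 132.64 million.
Broad rate = 8.18 / 132.64 = 6.17%.
Headline unemployment rate = 4.58 / 131.87 = 3.47%.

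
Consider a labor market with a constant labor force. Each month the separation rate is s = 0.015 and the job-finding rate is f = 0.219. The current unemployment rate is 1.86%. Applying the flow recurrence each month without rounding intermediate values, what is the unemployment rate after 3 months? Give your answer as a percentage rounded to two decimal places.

With a fixed labor force, u_{t+1} = u_t + s·(1−u_t) − f·u_t = u_t·(1−s−f) + s.
Here 1−s−f = 0.766 and s = 0.015.
u_1 = 0.018600 × 0.766 + 0.015 = 0.029248.
u_2 = 0.029248 × 0.766 + 0.015 = 0.037404.
u_3 = 0.037404 × 0.766 + 0.015 = 0.043651.

Unemployment rate after three months ≈ 4.37%.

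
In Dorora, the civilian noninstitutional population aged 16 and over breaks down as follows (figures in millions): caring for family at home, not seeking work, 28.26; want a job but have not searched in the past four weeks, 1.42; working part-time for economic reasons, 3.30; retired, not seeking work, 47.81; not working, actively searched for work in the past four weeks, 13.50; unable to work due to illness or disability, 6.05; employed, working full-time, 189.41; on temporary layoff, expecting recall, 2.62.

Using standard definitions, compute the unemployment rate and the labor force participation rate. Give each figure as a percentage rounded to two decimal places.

Unemployment rate ≈ 7.72%; labor force participation rate ≈ 71.43%.

Employed = 3.30 + 189.41 = 192.71 million (anyone who worked, including part-time for economic reasons, counts as employed).
Unemployed = 13.50 + 2.62 = 16.12 million (jobless and actively searching, or on temporary layoff).
Labor force = 192.71 + 16.12 = 208.83 million.
Not in labor force = 28.26 + 1.42 + 47.81 + 6.05 = 83.54 million (those not working and not actively searching are outside the labor force — including those who want a job but have given up searching).
Civilian working-age population = 208.83 + 83.54 = 292.37 million.
Unemployment rate = 16.12 / 208.83 = 7.72%.
Labor force participation rate = 208.83 / 292.37 = 71.43%.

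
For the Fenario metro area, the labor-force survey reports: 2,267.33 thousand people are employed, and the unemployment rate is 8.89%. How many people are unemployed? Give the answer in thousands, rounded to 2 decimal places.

Let U be the number unemployed. The labor force is E + U, and U/(E+U) = 0.0889.
So U = 0.0889 × 2,267.33 / (1 − 0.0889) = 201.5656 / 0.9111 ≈ 221.23 thousand.

About 221.23 thousand are unemployed.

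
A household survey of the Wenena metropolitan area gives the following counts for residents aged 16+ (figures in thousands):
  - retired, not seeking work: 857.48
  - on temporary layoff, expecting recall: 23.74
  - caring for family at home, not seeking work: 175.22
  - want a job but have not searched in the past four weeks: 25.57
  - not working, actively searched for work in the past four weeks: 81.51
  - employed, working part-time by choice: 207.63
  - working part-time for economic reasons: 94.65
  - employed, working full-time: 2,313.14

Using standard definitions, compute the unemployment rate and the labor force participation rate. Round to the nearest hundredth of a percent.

Employed = 207.63 + 94.65 + 2,313.14 = 2,615.42 thousand (anyone who worked, including part-time for economic reasons, counts as employed).
Unemployed = 23.74 + 81.51 = 105.25 thousand (jobless and actively searching, or on temporary layoff).
Labor force = 2,615.42 + 105.25 = 2,720.67 thousand.
Not in labor force = 857.48 + 175.22 + 25.57 = 1,058.27 thousand (those not working and not actively searching are outside the labor force — including those who want a job but have given up searching).
Civilian working-age population = 2,720.67 + 1,058.27 = 3,778.94 thousand.
Unemployment rate = 105.25 / 2,720.67 = 3.87%.
Labor force participation rate = 2,720.67 / 3,778.94 = 72.00%.

Unemployment rate ≈ 3.87%; labor force participation rate ≈ 72.00%.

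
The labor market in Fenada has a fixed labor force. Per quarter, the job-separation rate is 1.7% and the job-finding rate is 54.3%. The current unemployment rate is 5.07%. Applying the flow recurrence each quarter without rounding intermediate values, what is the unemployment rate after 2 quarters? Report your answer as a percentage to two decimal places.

With a fixed labor force, u_{t+1} = u_t + s·(1−u_t) − f·u_t = u_t·(1−s−f) + s.
Here 1−s−f = 0.440 and s = 0.017.
u_1 = 0.050700 × 0.440 + 0.017 = 0.039308.
u_2 = 0.039308 × 0.440 + 0.017 = 0.034296.

Unemployment rate after two quarters ≈ 3.43%.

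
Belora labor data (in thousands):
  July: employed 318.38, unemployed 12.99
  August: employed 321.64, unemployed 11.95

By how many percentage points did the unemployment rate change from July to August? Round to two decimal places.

July: labor force = 318.38 + 12.99 = 331.37; u = 12.99/331.37 = 3.92%.
August: labor force = 321.64 + 11.95 = 333.59; u = 11.95/333.59 = 3.58%.
Change = 3.58% − 3.92% = −0.34 pp.

The unemployment rate changed by −0.34 percentage points.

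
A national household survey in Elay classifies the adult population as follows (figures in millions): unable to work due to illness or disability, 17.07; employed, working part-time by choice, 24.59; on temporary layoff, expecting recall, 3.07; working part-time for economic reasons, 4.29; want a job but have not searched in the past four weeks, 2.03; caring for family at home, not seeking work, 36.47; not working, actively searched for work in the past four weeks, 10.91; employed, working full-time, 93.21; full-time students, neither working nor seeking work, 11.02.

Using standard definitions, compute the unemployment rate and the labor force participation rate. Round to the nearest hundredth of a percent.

Unemployment rate ≈ 10.27%; labor force participation rate ≈ 67.14%.

Employed = 24.59 + 4.29 + 93.21 = 122.09 million (anyone who worked, including part-time for economic reasons, counts as employed).
Unemployed = 3.07 + 10.91 = 13.98 million (jobless and actively searching, or on temporary layoff).
Labor force = 122.09 + 13.98 = 136.07 million.
Not in labor force = 17.07 + 2.03 + 36.47 + 11.02 = 66.59 million (those not working and not actively searching are outside the labor force — including those who want a job but have given up searching).
Civilian working-age population = 136.07 + 66.59 = 202.66 million.
Unemployment rate = 13.98 / 136.07 = 10.27%.
Labor force participation rate = 136.07 / 202.66 = 67.14%.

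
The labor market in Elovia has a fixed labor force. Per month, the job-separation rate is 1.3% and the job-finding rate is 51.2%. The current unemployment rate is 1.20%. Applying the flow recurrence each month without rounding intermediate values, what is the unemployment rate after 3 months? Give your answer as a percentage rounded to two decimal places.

Unemployment rate after three months ≈ 2.34%.

With a fixed labor force, u_{t+1} = u_t + s·(1−u_t) − f·u_t = u_t·(1−s−f) + s.
Here 1−s−f = 0.475 and s = 0.013.
u_1 = 0.012000 × 0.475 + 0.013 = 0.018700.
u_2 = 0.018700 × 0.475 + 0.013 = 0.021882.
u_3 = 0.021882 × 0.475 + 0.013 = 0.023394.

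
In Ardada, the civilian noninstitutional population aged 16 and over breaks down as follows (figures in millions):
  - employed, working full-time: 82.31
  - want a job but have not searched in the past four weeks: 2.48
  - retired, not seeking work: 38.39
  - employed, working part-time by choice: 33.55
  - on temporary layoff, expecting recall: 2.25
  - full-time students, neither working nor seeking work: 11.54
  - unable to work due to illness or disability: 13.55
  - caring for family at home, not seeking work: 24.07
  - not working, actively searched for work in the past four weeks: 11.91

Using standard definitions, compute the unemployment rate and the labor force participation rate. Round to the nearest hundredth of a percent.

Unemployment rate ≈ 10.89%; labor force participation rate ≈ 59.09%.

Employed = 82.31 + 33.55 = 115.86 million.
Unemployed = 2.25 + 11.91 = 14.16 million (jobless and actively searching, or on temporary layoff).
Labor force = 115.86 + 14.16 = 130.02 million.
Not in labor force = 2.48 + 38.39 + 11.54 + 13.55 + 24.07 = 90.03 million (those not working and not actively searching are outside the labor force — including those who want a job but have given up searching).
Civilian working-age population = 130.02 + 90.03 = 220.05 million.
Unemployment rate = 14.16 / 130.02 = 10.89%.
Labor force participation rate = 130.02 / 220.05 = 59.09%.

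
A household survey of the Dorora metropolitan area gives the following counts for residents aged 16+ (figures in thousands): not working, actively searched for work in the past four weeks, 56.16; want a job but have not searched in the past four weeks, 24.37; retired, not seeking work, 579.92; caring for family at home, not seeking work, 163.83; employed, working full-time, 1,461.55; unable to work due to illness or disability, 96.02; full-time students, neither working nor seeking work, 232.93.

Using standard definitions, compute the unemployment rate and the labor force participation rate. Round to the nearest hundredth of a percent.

Employed = 1,461.55 thousand.
Unemployed = 56.16 thousand.
Labor force = 1,461.55 + 56.16 = 1,517.71 thousand.
Not in labor force = 24.37 + 579.92 + 163.83 + 96.02 + 232.93 = 1,097.07 thousand (those not working and not actively searching are outside the labor force — including those who want a job but have given up searching).
Civilian working-age population = 1,517.71 + 1,097.07 = 2,614.78 thousand.
Unemployment rate = 56.16 / 1,517.71 = 3.70%.
Labor force participation rate = 1,517.71 / 2,614.78 = 58.04%.

Unemployment rate ≈ 3.70%; labor force participation rate ≈ 58.04%.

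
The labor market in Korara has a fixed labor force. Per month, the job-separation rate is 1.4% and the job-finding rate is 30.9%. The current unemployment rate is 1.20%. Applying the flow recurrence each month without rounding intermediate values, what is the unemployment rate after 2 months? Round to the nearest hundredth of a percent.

With a fixed labor force, u_{t+1} = u_t + s·(1−u_t) − f·u_t = u_t·(1−s−f) + s.
Here 1−s−f = 0.677 and s = 0.014.
u_1 = 0.012000 × 0.677 + 0.014 = 0.022124.
u_2 = 0.022124 × 0.677 + 0.014 = 0.028978.

Unemployment rate after two months ≈ 2.90%.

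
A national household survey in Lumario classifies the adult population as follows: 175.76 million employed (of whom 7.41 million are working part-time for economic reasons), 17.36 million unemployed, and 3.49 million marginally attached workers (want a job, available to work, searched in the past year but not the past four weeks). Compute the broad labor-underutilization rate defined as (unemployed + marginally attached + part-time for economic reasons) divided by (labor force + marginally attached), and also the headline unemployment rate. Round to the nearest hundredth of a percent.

Broad underutilization rate ≈ 14.37%; headline unemployment rate ≈ 8.99%.

Labor force = 175.76 + 17.36 = 193.12 million.
Numerator = 17.36 + 3.49 + 7.41 = 28.26 million.
Denominator = 193.12 + 3.49 = 196.61 million.
Broad rate = 28.26 / 196.61 = 14.37%.
Headline unemployment rate = 17.36 / 193.12 = 8.99%.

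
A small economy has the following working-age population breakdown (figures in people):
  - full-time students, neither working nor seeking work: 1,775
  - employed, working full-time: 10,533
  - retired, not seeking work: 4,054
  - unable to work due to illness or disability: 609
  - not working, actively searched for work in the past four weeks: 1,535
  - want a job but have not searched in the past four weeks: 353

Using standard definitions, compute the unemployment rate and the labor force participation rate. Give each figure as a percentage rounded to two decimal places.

Employed = 10,533.
Unemployed = 1,535.
Labor force = 10,533 + 1,535 = 12,068.
Not in labor force = 1,775 + 4,054 + 609 + 353 = 6,791 (those not working and not actively searching are outside the labor force — including those who want a job but have given up searching).
Civilian working-age population = 12,068 + 6,791 = 18,859.
Unemployment rate = 1,535 / 12,068 = 12.72%.
Labor force participation rate = 12,068 / 18,859 = 63.99%.

Unemployment rate ≈ 12.72%; labor force participation rate ≈ 63.99%.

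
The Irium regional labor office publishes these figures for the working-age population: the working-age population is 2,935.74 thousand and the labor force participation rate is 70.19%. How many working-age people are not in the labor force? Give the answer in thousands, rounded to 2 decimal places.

Share not in the labor force = 1 − 0.7019 = 0.2981.
Not in labor force = 0.2981 × 2,935.74 ≈ 875.14 thousand.

About 875.14 thousand are not in the labor force.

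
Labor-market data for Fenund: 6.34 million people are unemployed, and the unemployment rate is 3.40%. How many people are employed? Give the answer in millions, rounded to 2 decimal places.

About 180.13 million are employed.

Labor force = U / u = 6.34 / 0.0340 ≈ 186.47 million.
Employed = labor force − unemployed = 186.47 − 6.34 = 180.13 million.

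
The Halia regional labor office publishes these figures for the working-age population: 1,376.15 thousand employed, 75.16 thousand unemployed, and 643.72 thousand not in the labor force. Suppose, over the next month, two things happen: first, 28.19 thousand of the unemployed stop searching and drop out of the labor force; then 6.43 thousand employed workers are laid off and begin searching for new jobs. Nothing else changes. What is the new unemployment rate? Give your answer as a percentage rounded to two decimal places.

Initially, labor force = 1,376.15 + 75.16 = 1,451.31 thousand, so u = 75.16/1,451.31 = 5.18%.
After the first change, unemployed and labor force both fall by 28.19 → E = 1,376.15, U = 46.97, labor force = 1,423.12 thousand.
After the second change, employed falls and unemployed rises by 6.43; labor force unchanged → E = 1,369.72, U = 53.40, labor force = 1,423.12 thousand.
New unemployment rate = 53.40 / 1,423.12 = 3.75%.

New unemployment rate ≈ 3.75%.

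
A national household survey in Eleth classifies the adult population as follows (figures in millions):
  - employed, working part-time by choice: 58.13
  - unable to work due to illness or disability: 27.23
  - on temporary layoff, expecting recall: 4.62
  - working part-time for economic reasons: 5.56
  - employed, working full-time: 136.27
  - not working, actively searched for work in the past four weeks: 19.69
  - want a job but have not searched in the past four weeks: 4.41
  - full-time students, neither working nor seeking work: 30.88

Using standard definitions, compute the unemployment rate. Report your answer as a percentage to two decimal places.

Employed = 58.13 + 5.56 + 136.27 = 199.96 million (anyone who worked, including part-time for economic reasons, counts as employed).
Unemployed = 4.62 + 19.69 = 24.31 million (jobless and actively searching, or on temporary layoff).
Labor force = 199.96 + 24.31 = 224.27 million.
Unemployment rate = 24.31 / 224.27 = 10.84%.

Unemployment rate ≈ 10.84%.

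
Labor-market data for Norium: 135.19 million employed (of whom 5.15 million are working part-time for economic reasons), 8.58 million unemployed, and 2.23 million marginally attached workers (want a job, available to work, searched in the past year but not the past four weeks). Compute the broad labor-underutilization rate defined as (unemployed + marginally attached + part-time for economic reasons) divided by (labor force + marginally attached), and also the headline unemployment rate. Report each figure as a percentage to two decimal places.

Broad underutilization rate ≈ 10.93%; headline unemployment rate ≈ 5.97%.

Labor force = 135.19 + 8.58 = 143.77 million.
Numerator = 8.58 + 2.23 + 5.15 = 15.96 million.
Denominator = 143.77 + 2.23 = 146.00 million.
Broad rate = 15.96 / 146.00 = 10.93%.
Headline unemployment rate = 8.58 / 143.77 = 5.97%.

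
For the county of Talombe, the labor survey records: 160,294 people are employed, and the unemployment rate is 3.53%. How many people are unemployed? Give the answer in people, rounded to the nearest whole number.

About 5,865 are unemployed.

Let U be the number unemployed. The labor force is E + U, and U/(E+U) = 0.0353.
So U = 0.0353 × 160,294 / (1 − 0.0353) = 5658.38 / 0.9647 ≈ 5,865.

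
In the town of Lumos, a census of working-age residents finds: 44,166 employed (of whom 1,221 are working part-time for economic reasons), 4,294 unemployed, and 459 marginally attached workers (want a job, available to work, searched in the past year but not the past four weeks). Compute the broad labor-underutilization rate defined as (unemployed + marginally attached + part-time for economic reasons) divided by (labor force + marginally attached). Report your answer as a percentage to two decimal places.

Labor force = 44,166 + 4,294 = 48,460.
Numerator = 4,294 + 459 + 1,221 = 5,974.
Denominator = 48,460 + 459 = 48,919.
Broad rate = 5,974 / 48,919 = 12.21%.

Broad underutilization rate ≈ 12.21%.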